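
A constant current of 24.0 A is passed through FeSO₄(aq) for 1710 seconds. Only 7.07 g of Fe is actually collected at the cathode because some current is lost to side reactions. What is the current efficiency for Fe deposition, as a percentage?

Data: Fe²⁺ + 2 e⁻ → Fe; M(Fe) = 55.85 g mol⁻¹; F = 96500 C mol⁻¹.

59.5 %

Q = I·t = 24.00 × 1710.0 = 41040 C; n(e⁻) = 41040/96500 = 0.4253 mol.
Theoretical n(Fe) = n(e⁻)/2 = 0.2126 mol, i.e. m_theo = 0.2126 × 55.85 = 11.88 g.
Efficiency = m_actual / m_theo = 7.07 / 11.88 = 59.5 %.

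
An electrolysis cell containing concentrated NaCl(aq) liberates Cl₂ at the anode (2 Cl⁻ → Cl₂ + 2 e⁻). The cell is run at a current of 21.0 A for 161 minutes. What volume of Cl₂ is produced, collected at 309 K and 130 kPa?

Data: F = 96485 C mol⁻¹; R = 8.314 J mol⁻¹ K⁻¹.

Q = I·t = 21.00 A × 9660.0 s = 202900 C.
n(e⁻) = Q/F = 202900 / 96485 = 2.103 mol.
2 electrons are transferred per Cl₂ molecule, so n(Cl₂) = 2.103 / 2 = 1.051 mol.
V = nRT/P = (1.051 × 8.314 × 309) / (130 × 10³ Pa) = 0.0208 m³ = 20.8 L.

20.8 L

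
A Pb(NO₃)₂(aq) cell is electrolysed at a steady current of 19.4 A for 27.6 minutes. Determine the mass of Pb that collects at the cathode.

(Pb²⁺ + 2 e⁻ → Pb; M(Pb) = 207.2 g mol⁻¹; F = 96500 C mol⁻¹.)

Q = I·t = 19.40 A × 1656.0 s = 32130 C.
n(e⁻) = Q/F = 32130 / 96500 = 0.3329 mol.
Pb²⁺ + 2 e⁻ → Pb, so n(Pb) = n(e⁻)/2 = 0.1665 mol.
m = n·M = 0.1665 × 207.2 = 34.5 g.

34.5 g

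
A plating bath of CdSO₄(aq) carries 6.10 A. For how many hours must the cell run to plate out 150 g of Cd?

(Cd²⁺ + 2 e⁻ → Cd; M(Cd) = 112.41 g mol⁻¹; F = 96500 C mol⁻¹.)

n(Cd) = m/M = 150 / 112.41 = 1.334 mol.
Each Cd atom requires 2 electrons, so n(e⁻) = 2 × 1.334 = 2.669 mol.
Q = n(e⁻)·F = 2.669 × 96500 = 257500 C.
t = Q/I = 257500 / 6.100 A = 42220 s = 11.7 h.

11.7 h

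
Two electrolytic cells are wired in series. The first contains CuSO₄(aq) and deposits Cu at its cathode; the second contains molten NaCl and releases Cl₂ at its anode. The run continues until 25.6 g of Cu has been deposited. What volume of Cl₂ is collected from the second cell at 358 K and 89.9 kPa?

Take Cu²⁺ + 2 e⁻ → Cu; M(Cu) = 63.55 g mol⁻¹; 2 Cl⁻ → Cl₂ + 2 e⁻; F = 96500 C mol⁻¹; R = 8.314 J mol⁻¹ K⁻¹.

13.3 L

n(Cu) = 25.6 / 63.55 = 0.4028 mol, so n(e⁻) = 2 × 0.4028 = 0.8057 mol.
The cells are in series, so the same 0.8057 mol of electrons passes through the second cell.
2 Cl⁻ → Cl₂ + 2 e⁻ — 2 mol e⁻ per mol Cl₂, so n(Cl₂) = 0.8057/2 = 0.4028 mol.
V = nRT/P = (0.4028 × 8.314 × 358) / (89.9 × 10³) = 0.0133 m³ = 13.3 L.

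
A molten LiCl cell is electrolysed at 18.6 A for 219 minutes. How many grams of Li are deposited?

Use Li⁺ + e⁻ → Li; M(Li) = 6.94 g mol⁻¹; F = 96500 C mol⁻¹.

17.6 g

Q = I·t = 18.60 A × 13140 s = 244400 C.
n(e⁻) = Q/F = 244400 / 96500 = 2.533 mol.
Li⁺ + e⁻ → Li, so n(Li) = n(e⁻)/1 = 2.533 mol.
m = n·M = 2.533 × 6.94 = 17.6 g.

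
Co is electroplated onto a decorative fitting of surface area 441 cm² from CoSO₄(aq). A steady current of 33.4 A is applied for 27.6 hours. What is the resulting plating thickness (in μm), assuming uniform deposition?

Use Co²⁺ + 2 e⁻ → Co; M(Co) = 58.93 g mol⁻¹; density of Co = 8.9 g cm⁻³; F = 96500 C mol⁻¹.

2580 μm

Q = I·t = 33.40 × 99360 = 3319000 C; n(e⁻) = 34.39 mol.
n(Co) = n(e⁻)/2 = 17.19 mol, so m = 17.19 × 58.93 = 1013 g.
Volume = m/ρ = 1013 / 8.9 = 113.9 cm³.
Thickness = V/A = 113.9 / 441 = 0.258 cm = 2580 μm.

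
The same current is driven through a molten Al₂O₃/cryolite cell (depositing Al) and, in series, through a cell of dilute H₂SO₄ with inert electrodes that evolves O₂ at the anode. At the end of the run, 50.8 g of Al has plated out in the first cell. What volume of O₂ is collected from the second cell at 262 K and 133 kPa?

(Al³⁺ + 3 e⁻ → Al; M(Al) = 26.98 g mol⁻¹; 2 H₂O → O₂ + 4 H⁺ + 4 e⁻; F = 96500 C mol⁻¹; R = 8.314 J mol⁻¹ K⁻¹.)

23.1 L

n(Al) = 50.8 / 26.98 = 1.883 mol, so n(e⁻) = 3 × 1.883 = 5.649 mol.
The cells are in series, so the same 5.649 mol of electrons passes through the second cell.
2 H₂O → O₂ + 4 H⁺ + 4 e⁻ — 4 mol e⁻ per mol O₂, so n(O₂) = 5.649/4 = 1.412 mol.
V = nRT/P = (1.412 × 8.314 × 262) / (133 × 10³) = 0.0231 m³ = 23.1 L.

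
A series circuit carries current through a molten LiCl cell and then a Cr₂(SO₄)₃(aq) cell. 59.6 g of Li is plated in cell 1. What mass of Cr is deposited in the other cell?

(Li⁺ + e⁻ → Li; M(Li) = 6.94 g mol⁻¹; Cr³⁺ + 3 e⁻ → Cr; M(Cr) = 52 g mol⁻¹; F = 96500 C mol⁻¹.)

n(Li) = 59.6 / 6.94 = 8.588 mol.
Since Li⁺ + e⁻ → Li, n(e⁻) passed = 1 × 8.588 = 8.588 mol.
Cells in series carry the same charge, so the same 8.588 mol of electrons passes through cell 2.
Cr³⁺ + 3 e⁻ → Cr, so n(Cr) = 8.588 / 3 = 2.863 mol.
m(Cr) = 2.863 × 52 = 149 g.

149 g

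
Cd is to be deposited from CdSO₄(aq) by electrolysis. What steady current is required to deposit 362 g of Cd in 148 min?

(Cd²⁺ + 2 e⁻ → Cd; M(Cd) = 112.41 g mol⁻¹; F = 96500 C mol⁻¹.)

n(Cd) = 362 / 112.41 = 3.220 mol.
n(e⁻) = 2 × 3.220 = 6.441 mol.
Q = n(e⁻)·F = 6.441 × 96500 = 621500 C.
I = Q/t = 621500 / 8880.0 s = 70.0 A.

70.0 A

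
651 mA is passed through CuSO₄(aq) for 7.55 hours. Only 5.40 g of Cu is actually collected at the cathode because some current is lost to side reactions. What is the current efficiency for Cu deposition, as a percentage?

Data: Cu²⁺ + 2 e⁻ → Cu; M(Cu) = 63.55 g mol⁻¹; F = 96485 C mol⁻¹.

Q = I·t = 0.6510 × 27180 = 17690 C; n(e⁻) = 17690/96485 = 0.1834 mol.
Theoretical n(Cu) = n(e⁻)/2 = 0.09169 mol, i.e. m_theo = 0.09169 × 63.55 = 5.827 g.
Efficiency = m_actual / m_theo = 5.40 / 5.827 = 92.7 %.

92.7 %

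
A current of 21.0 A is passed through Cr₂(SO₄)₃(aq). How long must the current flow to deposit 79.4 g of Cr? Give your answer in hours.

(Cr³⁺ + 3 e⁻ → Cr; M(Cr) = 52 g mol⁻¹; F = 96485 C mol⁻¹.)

5.85 h

n(Cr) = m/M = 79.4 / 52 = 1.527 mol.
Each Cr atom requires 3 electrons, so n(e⁻) = 3 × 1.527 = 4.581 mol.
Q = n(e⁻)·F = 4.581 × 96485 = 442000 C.
t = Q/I = 442000 / 21.00 A = 21050 s = 5.85 h.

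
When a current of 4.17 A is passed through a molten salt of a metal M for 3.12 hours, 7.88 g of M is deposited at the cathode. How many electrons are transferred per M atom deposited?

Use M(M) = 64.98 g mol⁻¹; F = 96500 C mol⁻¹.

4

Q = I·t = 4.170 A × 11232 s = 46840 C, so n(e⁻) = 46840/96500 = 0.4854 mol.
n(M) deposited = 7.88 / 64.98 = 0.1213 mol.
Electrons per atom = n(e⁻)/n(M) = 0.4854 / 0.1213 = 4.00 ≈ 4, so the ion is M⁴⁺.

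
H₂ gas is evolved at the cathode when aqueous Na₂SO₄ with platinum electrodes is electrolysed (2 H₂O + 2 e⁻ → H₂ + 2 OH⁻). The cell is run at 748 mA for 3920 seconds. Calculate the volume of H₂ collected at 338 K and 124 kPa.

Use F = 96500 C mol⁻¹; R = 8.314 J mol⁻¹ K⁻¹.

0.344 L

Q = I·t = 0.7480 A × 3920.0 s = 2932 C.
n(e⁻) = Q/F = 2932 / 96500 = 0.03039 mol.
2 electrons are transferred per H₂ molecule, so n(H₂) = 0.03039 / 2 = 0.01519 mol.
V = nRT/P = (0.01519 × 8.314 × 338) / (124 × 10³ Pa) = 3.44 × 10⁻⁴ m³ = 0.344 L.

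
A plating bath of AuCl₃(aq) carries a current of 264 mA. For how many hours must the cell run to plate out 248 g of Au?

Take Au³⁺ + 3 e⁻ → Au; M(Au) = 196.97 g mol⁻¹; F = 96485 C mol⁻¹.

383 h

n(Au) = m/M = 248 / 196.97 = 1.259 mol.
Each Au atom requires 3 electrons, so n(e⁻) = 3 × 1.259 = 3.777 mol.
Q = n(e⁻)·F = 3.777 × 96485 = 364400 C.
t = Q/I = 364400 / 0.2640 A = 1380000 s = 383 h.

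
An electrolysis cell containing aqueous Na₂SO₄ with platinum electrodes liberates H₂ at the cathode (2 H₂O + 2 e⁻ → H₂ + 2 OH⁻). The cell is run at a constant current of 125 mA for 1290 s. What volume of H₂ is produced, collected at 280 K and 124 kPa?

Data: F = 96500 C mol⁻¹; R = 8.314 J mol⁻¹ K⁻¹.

0.0157 L

Q = I·t = 0.1250 A × 1290.0 s = 161.2 C.
n(e⁻) = Q/F = 161.2 / 96500 = 0.001671 mol.
2 electrons are transferred per H₂ molecule, so n(H₂) = 0.001671 / 2 = 0.0008355 mol.
V = nRT/P = (0.0008355 × 8.314 × 280) / (124 × 10³ Pa) = 1.57 × 10⁻⁵ m³ = 0.0157 L.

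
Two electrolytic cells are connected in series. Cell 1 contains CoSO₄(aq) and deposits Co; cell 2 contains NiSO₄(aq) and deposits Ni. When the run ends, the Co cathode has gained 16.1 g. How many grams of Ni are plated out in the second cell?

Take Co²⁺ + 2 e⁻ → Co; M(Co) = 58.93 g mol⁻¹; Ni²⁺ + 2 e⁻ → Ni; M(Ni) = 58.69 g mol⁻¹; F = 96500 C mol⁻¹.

n(Co) = 16.1 / 58.93 = 0.2732 mol.
Since Co²⁺ + 2 e⁻ → Co, n(e⁻) passed = 2 × 0.2732 = 0.5464 mol.
Cells in series carry the same charge, so the same 0.5464 mol of electrons passes through cell 2.
Ni²⁺ + 2 e⁻ → Ni, so n(Ni) = 0.5464 / 2 = 0.2732 mol.
m(Ni) = 0.2732 × 58.69 = 16.0 g.

16.0 g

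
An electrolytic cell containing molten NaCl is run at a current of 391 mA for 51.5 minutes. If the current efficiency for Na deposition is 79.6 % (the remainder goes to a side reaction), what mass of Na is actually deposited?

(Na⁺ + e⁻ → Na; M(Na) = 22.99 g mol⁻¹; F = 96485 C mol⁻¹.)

Q = I·t = 0.3910 × 3090.0 = 1208 C.
n(e⁻) = 1208/96485 = 0.01252 mol; theoretically n(Na) = 0.01252/1 = 0.01252 mol, m_theo = 0.2879 g.
At 79.6 % efficiency, m_actual = 0.796 × 0.2879 = 0.229 g.

0.229 g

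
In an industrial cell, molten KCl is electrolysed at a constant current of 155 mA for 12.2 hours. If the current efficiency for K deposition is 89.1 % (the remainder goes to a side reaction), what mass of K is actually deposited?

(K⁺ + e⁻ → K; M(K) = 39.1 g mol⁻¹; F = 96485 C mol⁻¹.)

Q = I·t = 0.1550 × 43920 = 6808 C.
n(e⁻) = 6808/96485 = 0.07056 mol; theoretically n(K) = 0.07056/1 = 0.07056 mol, m_theo = 2.759 g.
At 89.1 % efficiency, m_actual = 0.891 × 2.759 = 2.46 g.

2.46 g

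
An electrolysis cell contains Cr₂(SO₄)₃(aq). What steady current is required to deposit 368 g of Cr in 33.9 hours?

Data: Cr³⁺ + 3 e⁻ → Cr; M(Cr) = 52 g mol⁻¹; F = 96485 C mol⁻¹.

16.8 A

n(Cr) = 368 / 52 = 7.077 mol.
n(e⁻) = 3 × 7.077 = 21.23 mol.
Q = n(e⁻)·F = 21.23 × 96485 = 2048000 C.
I = Q/t = 2048000 / 122040 s = 16.8 A.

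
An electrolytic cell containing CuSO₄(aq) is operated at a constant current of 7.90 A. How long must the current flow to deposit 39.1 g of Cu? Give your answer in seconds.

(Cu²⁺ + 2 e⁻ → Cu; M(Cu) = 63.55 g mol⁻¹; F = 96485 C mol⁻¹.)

n(Cu) = m/M = 39.1 / 63.55 = 0.6153 mol.
Each Cu atom requires 2 electrons, so n(e⁻) = 2 × 0.6153 = 1.231 mol.
Q = n(e⁻)·F = 1.231 × 96485 = 118700 C.
t = Q/I = 118700 / 7.900 A = 15030 s.

15000 s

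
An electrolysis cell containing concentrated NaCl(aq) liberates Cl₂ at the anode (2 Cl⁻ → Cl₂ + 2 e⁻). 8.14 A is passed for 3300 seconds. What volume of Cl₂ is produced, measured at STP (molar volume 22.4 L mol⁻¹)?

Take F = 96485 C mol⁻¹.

3.12 L

Q = I·t = 8.140 A × 3300.0 s = 26860 C.
n(e⁻) = Q/F = 26860 / 96485 = 0.2784 mol.
2 electrons are transferred per Cl₂ molecule, so n(Cl₂) = 0.2784 / 2 = 0.1392 mol.
V = n × V_m = 0.1392 × 22.4 = 3.12 L.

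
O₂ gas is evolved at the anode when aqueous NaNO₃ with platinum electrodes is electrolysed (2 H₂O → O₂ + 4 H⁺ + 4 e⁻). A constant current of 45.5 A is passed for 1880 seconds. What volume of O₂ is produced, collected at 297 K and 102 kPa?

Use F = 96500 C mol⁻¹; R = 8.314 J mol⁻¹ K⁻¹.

5.36 L

Q = I·t = 45.50 A × 1880.0 s = 85540 C.
n(e⁻) = Q/F = 85540 / 96500 = 0.8864 mol.
4 electrons are transferred per O₂ molecule, so n(O₂) = 0.8864 / 4 = 0.2216 mol.
V = nRT/P = (0.2216 × 8.314 × 297) / (102 × 10³ Pa) = 0.00536 m³ = 5.36 L.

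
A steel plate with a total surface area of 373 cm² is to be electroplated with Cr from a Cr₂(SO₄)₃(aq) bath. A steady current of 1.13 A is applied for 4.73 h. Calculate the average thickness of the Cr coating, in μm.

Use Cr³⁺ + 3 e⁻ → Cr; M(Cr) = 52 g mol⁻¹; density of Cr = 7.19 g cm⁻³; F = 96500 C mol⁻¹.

Q = I·t = 1.130 × 17028 = 19240 C; n(e⁻) = 0.1994 mol.
n(Cr) = n(e⁻)/3 = 0.06647 mol, so m = 0.06647 × 52 = 3.456 g.
Volume = m/ρ = 3.456 / 7.19 = 0.4807 cm³.
Thickness = V/A = 0.4807 / 373 = 0.00129 cm = 12.9 μm.

12.9 μm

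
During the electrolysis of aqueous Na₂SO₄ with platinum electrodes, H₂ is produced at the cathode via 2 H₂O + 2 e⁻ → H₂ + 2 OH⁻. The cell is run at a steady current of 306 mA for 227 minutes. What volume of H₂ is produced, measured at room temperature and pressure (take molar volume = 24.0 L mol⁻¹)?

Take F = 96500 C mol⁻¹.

Q = I·t = 0.3060 A × 13620 s = 4168 C.
n(e⁻) = Q/F = 4168 / 96500 = 0.04319 mol.
2 electrons are transferred per H₂ molecule, so n(H₂) = 0.04319 / 2 = 0.02159 mol.
V = n × V_m = 0.02159 × 24.0 = 0.518 L.

0.518 L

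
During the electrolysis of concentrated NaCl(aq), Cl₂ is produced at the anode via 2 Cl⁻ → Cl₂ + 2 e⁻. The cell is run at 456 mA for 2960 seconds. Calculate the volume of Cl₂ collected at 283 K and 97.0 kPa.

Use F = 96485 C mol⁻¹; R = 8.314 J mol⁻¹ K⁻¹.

0.170 L

Q = I·t = 0.4560 A × 2960.0 s = 1350 C.
n(e⁻) = Q/F = 1350 / 96485 = 0.01399 mol.
2 electrons are transferred per Cl₂ molecule, so n(Cl₂) = 0.01399 / 2 = 0.006995 mol.
V = nRT/P = (0.006995 × 8.314 × 283) / (97.0 × 10³ Pa) = 1.70 × 10⁻⁴ m³ = 0.170 L.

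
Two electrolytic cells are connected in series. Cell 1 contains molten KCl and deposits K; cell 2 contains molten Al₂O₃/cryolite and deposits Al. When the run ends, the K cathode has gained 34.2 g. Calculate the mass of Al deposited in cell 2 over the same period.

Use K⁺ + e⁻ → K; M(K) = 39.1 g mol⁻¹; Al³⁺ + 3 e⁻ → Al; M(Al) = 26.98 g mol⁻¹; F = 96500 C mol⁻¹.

7.87 g

n(K) = 34.2 / 39.1 = 0.8747 mol.
Since K⁺ + e⁻ → K, n(e⁻) passed = 1 × 0.8747 = 0.8747 mol.
Cells in series carry the same charge, so the same 0.8747 mol of electrons passes through cell 2.
Al³⁺ + 3 e⁻ → Al, so n(Al) = 0.8747 / 3 = 0.2916 mol.
m(Al) = 0.2916 × 26.98 = 7.87 g.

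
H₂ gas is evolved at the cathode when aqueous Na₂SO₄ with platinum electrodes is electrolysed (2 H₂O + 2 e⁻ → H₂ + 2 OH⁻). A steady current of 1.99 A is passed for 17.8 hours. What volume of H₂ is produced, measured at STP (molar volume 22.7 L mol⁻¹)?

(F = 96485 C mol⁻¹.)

Q = I·t = 1.990 A × 64080 s = 127500 C.
n(e⁻) = Q/F = 127500 / 96485 = 1.322 mol.
2 electrons are transferred per H₂ molecule, so n(H₂) = 1.322 / 2 = 0.6608 mol.
V = n × V_m = 0.6608 × 22.7 = 15.0 L.

15.0 L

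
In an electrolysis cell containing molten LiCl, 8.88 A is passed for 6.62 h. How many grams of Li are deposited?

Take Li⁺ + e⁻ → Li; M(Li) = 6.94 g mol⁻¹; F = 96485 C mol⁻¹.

Q = I·t = 8.880 A × 23832 s = 211600 C.
n(e⁻) = Q/F = 211600 / 96485 = 2.193 mol.
Li⁺ + e⁻ → Li, so n(Li) = n(e⁻)/1 = 2.193 mol.
m = n·M = 2.193 × 6.94 = 15.2 g.

15.2 g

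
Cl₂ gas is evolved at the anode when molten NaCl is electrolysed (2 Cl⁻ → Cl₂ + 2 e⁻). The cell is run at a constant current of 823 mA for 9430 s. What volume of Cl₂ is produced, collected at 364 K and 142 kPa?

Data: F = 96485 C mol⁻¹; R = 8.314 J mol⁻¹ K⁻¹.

0.857 L

Q = I·t = 0.8230 A × 9430.0 s = 7761 C.
n(e⁻) = Q/F = 7761 / 96485 = 0.08044 mol.
2 electrons are transferred per Cl₂ molecule, so n(Cl₂) = 0.08044 / 2 = 0.04022 mol.
V = nRT/P = (0.04022 × 8.314 × 364) / (142 × 10³ Pa) = 8.57 × 10⁻⁴ m³ = 0.857 L.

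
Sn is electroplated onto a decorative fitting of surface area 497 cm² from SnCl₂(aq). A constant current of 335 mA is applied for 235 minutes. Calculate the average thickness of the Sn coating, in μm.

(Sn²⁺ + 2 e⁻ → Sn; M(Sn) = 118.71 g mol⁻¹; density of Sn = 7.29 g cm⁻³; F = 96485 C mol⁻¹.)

Q = I·t = 0.3350 × 14100 = 4724 C; n(e⁻) = 0.04896 mol.
n(Sn) = n(e⁻)/2 = 0.02448 mol, so m = 0.02448 × 118.71 = 2.906 g.
Volume = m/ρ = 2.906 / 7.29 = 0.3986 cm³.
Thickness = V/A = 0.3986 / 497 = 8.02 × 10⁻⁴ cm = 8.02 μm.

8.02 μm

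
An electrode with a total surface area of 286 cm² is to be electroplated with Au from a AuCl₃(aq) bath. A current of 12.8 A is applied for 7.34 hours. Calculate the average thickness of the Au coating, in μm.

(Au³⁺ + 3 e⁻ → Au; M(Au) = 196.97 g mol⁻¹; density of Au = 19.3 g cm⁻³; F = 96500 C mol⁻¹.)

417 μm

Q = I·t = 12.80 × 26424 = 338200 C; n(e⁻) = 3.505 mol.
n(Au) = n(e⁻)/3 = 1.168 mol, so m = 1.168 × 196.97 = 230.1 g.
Volume = m/ρ = 230.1 / 19.3 = 11.92 cm³.
Thickness = V/A = 11.92 / 286 = 0.0417 cm = 417 μm.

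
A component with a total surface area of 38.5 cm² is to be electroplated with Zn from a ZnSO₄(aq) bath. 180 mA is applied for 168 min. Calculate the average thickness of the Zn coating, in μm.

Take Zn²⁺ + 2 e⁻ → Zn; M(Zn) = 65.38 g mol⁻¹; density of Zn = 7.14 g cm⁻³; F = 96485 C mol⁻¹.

22.4 μm

Q = I·t = 0.1800 × 10080 = 1814 C; n(e⁻) = 0.01880 mol.
n(Zn) = n(e⁻)/2 = 0.009402 mol, so m = 0.009402 × 65.38 = 0.6147 g.
Volume = m/ρ = 0.6147 / 7.14 = 0.08610 cm³.
Thickness = V/A = 0.08610 / 38.5 = 0.00224 cm = 22.4 μm.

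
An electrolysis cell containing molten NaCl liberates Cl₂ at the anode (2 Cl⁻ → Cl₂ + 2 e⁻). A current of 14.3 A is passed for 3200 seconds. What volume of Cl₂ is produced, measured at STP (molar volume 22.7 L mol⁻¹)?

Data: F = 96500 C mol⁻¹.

Q = I·t = 14.30 A × 3200.0 s = 45760 C.
n(e⁻) = Q/F = 45760 / 96500 = 0.4742 mol.
2 electrons are transferred per Cl₂ molecule, so n(Cl₂) = 0.4742 / 2 = 0.2371 mol.
V = n × V_m = 0.2371 × 22.7 = 5.38 L.

5.38 L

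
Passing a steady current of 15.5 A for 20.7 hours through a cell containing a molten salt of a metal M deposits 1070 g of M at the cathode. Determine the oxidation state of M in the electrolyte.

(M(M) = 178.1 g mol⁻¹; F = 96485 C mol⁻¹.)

Q = I·t = 15.50 A × 74520 s = 1155000 C, so n(e⁻) = 1155000/96485 = 11.97 mol.
n(M) deposited = 1070 / 178.1 = 6.008 mol.
Electrons per atom = n(e⁻)/n(M) = 11.97 / 6.008 = 1.99 ≈ 2, so the ion is M²⁺.

+2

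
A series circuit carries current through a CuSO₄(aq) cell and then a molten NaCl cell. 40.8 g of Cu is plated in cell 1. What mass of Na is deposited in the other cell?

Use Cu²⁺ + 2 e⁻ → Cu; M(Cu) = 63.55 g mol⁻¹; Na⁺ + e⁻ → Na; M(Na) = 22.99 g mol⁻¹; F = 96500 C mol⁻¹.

29.5 g

n(Cu) = 40.8 / 63.55 = 0.6420 mol.
Since Cu²⁺ + 2 e⁻ → Cu, n(e⁻) passed = 2 × 0.6420 = 1.284 mol.
Cells in series carry the same charge, so the same 1.284 mol of electrons passes through cell 2.
Na⁺ + e⁻ → Na, so n(Na) = 1.284 / 1 = 1.284 mol.
m(Na) = 1.284 × 22.99 = 29.5 g.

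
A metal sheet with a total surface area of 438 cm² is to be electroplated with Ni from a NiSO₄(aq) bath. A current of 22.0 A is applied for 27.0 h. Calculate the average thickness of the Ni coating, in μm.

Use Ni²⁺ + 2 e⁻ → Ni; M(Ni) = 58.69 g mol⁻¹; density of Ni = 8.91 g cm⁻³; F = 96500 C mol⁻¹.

Q = I·t = 22.00 × 97200 = 2138000 C; n(e⁻) = 22.16 mol.
n(Ni) = n(e⁻)/2 = 11.08 mol, so m = 11.08 × 58.69 = 650.3 g.
Volume = m/ρ = 650.3 / 8.91 = 72.98 cm³.
Thickness = V/A = 72.98 / 438 = 0.167 cm = 1670 μm.

1670 μm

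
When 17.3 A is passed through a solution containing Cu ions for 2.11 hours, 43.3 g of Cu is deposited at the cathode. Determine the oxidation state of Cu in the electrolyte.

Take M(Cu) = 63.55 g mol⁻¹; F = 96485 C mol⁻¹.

+2

Q = I·t = 17.30 A × 7596.0 s = 131400 C, so n(e⁻) = 131400/96485 = 1.362 mol.
n(Cu) deposited = 43.3 / 63.55 = 0.6814 mol.
Electrons per atom = n(e⁻)/n(Cu) = 1.362 / 0.6814 = 2.00 ≈ 2, so the ion is Cu²⁺.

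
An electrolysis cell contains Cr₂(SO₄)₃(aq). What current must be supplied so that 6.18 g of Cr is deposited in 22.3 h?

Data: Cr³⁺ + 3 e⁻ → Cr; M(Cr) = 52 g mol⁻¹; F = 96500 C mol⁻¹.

n(Cr) = 6.18 / 52 = 0.1188 mol.
n(e⁻) = 3 × 0.1188 = 0.3565 mol.
Q = n(e⁻)·F = 0.3565 × 96500 = 34410 C.
I = Q/t = 34410 / 80280 s = 0.429 A.

0.429 A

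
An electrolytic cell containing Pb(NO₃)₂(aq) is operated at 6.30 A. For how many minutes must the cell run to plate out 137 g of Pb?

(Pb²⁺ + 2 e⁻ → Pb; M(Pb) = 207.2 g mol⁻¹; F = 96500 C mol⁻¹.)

338 min

n(Pb) = m/M = 137 / 207.2 = 0.6612 mol.
Each Pb atom requires 2 electrons, so n(e⁻) = 2 × 0.6612 = 1.322 mol.
Q = n(e⁻)·F = 1.322 × 96500 = 127600 C.
t = Q/I = 127600 / 6.300 A = 20260 s = 338 min.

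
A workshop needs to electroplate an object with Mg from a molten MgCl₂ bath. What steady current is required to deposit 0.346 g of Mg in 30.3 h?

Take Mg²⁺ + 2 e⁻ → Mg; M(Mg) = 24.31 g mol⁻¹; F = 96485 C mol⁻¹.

n(Mg) = 0.346 / 24.31 = 0.01423 mol.
n(e⁻) = 2 × 0.01423 = 0.02847 mol.
Q = n(e⁻)·F = 0.02847 × 96485 = 2747 C.
I = Q/t = 2747 / 109080 s = 0.0252 A.

0.0252 A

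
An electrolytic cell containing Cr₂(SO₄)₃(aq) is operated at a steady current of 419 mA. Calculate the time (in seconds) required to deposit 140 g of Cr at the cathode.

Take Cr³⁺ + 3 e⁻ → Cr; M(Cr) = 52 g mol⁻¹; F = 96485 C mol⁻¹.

1.86 × 10⁶ s

n(Cr) = m/M = 140 / 52 = 2.692 mol.
Each Cr atom requires 3 electrons, so n(e⁻) = 3 × 2.692 = 8.077 mol.
Q = n(e⁻)·F = 8.077 × 96485 = 779300 C.
t = Q/I = 779300 / 0.4190 A = 1860000 s.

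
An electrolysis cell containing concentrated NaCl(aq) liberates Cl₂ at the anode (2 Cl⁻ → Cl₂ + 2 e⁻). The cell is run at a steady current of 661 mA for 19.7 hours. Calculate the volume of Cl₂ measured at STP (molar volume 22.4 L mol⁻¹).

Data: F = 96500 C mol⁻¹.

5.44 L

Q = I·t = 0.6610 A × 70920 s = 46880 C.
n(e⁻) = Q/F = 46880 / 96500 = 0.4858 mol.
2 electrons are transferred per Cl₂ molecule, so n(Cl₂) = 0.4858 / 2 = 0.2429 mol.
V = n × V_m = 0.2429 × 22.4 = 5.44 L.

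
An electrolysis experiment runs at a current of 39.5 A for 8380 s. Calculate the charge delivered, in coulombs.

Q = I·t = 39.50 A × 8380.0 s = 3.31 × 10⁵ C.

3.31 × 10⁵ C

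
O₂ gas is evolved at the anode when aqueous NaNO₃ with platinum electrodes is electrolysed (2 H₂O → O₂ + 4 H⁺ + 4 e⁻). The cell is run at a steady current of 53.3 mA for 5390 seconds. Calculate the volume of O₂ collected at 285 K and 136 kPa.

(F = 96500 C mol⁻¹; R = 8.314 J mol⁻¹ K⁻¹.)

Q = I·t = 0.05330 A × 5390.0 s = 287.3 C.
n(e⁻) = Q/F = 287.3 / 96500 = 0.002977 mol.
4 electrons are transferred per O₂ molecule, so n(O₂) = 0.002977 / 4 = 0.0007443 mol.
V = nRT/P = (0.0007443 × 8.314 × 285) / (136 × 10³ Pa) = 1.30 × 10⁻⁵ m³ = 0.0130 L.

0.0130 L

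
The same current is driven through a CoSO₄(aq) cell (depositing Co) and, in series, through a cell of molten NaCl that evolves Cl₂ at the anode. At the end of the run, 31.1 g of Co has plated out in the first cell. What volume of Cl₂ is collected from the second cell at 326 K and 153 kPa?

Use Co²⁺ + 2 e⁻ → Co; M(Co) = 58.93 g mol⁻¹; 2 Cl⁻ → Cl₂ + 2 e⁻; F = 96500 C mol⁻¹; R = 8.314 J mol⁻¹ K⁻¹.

n(Co) = 31.1 / 58.93 = 0.5277 mol, so n(e⁻) = 2 × 0.5277 = 1.055 mol.
The cells are in series, so the same 1.055 mol of electrons passes through the second cell.
2 Cl⁻ → Cl₂ + 2 e⁻ — 2 mol e⁻ per mol Cl₂, so n(Cl₂) = 1.055/2 = 0.5277 mol.
V = nRT/P = (0.5277 × 8.314 × 326) / (153 × 10³) = 0.00935 m³ = 9.35 L.

9.35 L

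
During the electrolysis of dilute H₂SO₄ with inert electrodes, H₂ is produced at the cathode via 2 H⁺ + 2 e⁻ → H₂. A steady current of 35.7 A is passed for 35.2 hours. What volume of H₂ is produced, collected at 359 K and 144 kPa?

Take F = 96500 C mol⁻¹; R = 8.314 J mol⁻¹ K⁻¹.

486 L

Q = I·t = 35.70 A × 126720 s = 4524000 C.
n(e⁻) = Q/F = 4524000 / 96500 = 46.88 mol.
2 electrons are transferred per H₂ molecule, so n(H₂) = 46.88 / 2 = 23.44 mol.
V = nRT/P = (23.44 × 8.314 × 359) / (144 × 10³ Pa) = 0.486 m³ = 486 L.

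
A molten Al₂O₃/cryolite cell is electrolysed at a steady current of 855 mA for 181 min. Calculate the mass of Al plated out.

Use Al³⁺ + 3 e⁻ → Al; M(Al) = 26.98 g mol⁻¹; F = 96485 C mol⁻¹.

Q = I·t = 0.8550 A × 10860 s = 9285 C.
n(e⁻) = Q/F = 9285 / 96485 = 0.09624 mol.
Al³⁺ + 3 e⁻ → Al, so n(Al) = n(e⁻)/3 = 0.03208 mol.
m = n·M = 0.03208 × 26.98 = 0.865 g.

0.865 g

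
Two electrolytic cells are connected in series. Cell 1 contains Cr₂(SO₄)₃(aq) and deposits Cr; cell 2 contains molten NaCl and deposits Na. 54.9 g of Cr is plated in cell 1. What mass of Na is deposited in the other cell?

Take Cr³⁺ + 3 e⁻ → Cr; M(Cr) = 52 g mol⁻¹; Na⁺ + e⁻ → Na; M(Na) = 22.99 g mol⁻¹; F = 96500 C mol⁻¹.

n(Cr) = 54.9 / 52 = 1.056 mol.
Since Cr³⁺ + 3 e⁻ → Cr, n(e⁻) passed = 3 × 1.056 = 3.167 mol.
Cells in series carry the same charge, so the same 3.167 mol of electrons passes through cell 2.
Na⁺ + e⁻ → Na, so n(Na) = 3.167 / 1 = 3.167 mol.
m(Na) = 3.167 × 22.99 = 72.8 g.

72.8 g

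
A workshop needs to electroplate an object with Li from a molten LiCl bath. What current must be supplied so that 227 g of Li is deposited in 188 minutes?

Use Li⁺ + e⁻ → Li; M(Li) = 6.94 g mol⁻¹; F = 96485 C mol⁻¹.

280 A

n(Li) = 227 / 6.94 = 32.71 mol.
n(e⁻) = 1 × 32.71 = 32.71 mol.
Q = n(e⁻)·F = 32.71 × 96485 = 3156000 C.
I = Q/t = 3156000 / 11280 s = 280 A.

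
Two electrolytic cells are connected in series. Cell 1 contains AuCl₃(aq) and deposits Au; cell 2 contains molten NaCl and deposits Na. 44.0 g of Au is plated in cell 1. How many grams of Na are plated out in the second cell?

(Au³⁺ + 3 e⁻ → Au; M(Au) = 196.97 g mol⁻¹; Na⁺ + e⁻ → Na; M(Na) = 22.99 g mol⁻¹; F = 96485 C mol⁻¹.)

n(Au) = 44.0 / 196.97 = 0.2234 mol.
Since Au³⁺ + 3 e⁻ → Au, n(e⁻) passed = 3 × 0.2234 = 0.6702 mol.
Cells in series carry the same charge, so the same 0.6702 mol of electrons passes through cell 2.
Na⁺ + e⁻ → Na, so n(Na) = 0.6702 / 1 = 0.6702 mol.
m(Na) = 0.6702 × 22.99 = 15.4 g.

15.4 g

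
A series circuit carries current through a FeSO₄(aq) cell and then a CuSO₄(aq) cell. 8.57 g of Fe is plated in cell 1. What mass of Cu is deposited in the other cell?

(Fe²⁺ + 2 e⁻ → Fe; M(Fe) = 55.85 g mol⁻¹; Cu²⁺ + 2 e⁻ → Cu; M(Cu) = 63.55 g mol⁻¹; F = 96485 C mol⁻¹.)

9.75 g

n(Fe) = 8.57 / 55.85 = 0.1534 mol.
Since Fe²⁺ + 2 e⁻ → Fe, n(e⁻) passed = 2 × 0.1534 = 0.3069 mol.
Cells in series carry the same charge, so the same 0.3069 mol of electrons passes through cell 2.
Cu²⁺ + 2 e⁻ → Cu, so n(Cu) = 0.3069 / 2 = 0.1534 mol.
m(Cu) = 0.1534 × 63.55 = 9.75 g.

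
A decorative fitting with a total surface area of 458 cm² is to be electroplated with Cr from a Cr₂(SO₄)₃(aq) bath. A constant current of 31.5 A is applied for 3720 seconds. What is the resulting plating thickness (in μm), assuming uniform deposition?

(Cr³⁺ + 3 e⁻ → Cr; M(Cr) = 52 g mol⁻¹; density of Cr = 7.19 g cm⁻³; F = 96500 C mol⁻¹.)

Q = I·t = 31.50 × 3720.0 = 117200 C; n(e⁻) = 1.214 mol.
n(Cr) = n(e⁻)/3 = 0.4048 mol, so m = 0.4048 × 52 = 21.05 g.
Volume = m/ρ = 21.05 / 7.19 = 2.927 cm³.
Thickness = V/A = 2.927 / 458 = 0.00639 cm = 63.9 μm.

63.9 μm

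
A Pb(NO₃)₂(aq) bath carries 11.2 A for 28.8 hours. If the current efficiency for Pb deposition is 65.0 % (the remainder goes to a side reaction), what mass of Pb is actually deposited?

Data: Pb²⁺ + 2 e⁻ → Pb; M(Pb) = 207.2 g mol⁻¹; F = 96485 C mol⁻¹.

Q = I·t = 11.20 × 103680 = 1161000 C.
n(e⁻) = 1161000/96485 = 12.04 mol; theoretically n(Pb) = 12.04/2 = 6.018 mol, m_theo = 1247 g.
At 65.0 % efficiency, m_actual = 0.650 × 1247 = 810 g.

810 g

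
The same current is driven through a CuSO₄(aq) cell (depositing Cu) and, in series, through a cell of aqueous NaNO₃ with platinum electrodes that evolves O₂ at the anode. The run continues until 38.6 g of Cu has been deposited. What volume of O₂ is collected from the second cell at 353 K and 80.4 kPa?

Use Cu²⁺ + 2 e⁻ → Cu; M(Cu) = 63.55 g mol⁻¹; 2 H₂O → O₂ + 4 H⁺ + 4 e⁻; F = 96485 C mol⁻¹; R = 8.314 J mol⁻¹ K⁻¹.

11.1 L

n(Cu) = 38.6 / 63.55 = 0.6074 mol, so n(e⁻) = 2 × 0.6074 = 1.215 mol.
The cells are in series, so the same 1.215 mol of electrons passes through the second cell.
2 H₂O → O₂ + 4 H⁺ + 4 e⁻ — 4 mol e⁻ per mol O₂, so n(O₂) = 1.215/4 = 0.3037 mol.
V = nRT/P = (0.3037 × 8.314 × 353) / (80.4 × 10³) = 0.0111 m³ = 11.1 L.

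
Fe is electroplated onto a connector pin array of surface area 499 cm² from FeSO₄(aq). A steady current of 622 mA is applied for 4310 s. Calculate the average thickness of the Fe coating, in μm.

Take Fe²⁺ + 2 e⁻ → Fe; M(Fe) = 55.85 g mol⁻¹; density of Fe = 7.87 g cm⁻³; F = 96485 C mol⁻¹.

Q = I·t = 0.6220 × 4310.0 = 2681 C; n(e⁻) = 0.02778 mol.
n(Fe) = n(e⁻)/2 = 0.01389 mol, so m = 0.01389 × 55.85 = 0.7759 g.
Volume = m/ρ = 0.7759 / 7.87 = 0.09859 cm³.
Thickness = V/A = 0.09859 / 499 = 1.98 × 10⁻⁴ cm = 1.98 μm.

1.98 μm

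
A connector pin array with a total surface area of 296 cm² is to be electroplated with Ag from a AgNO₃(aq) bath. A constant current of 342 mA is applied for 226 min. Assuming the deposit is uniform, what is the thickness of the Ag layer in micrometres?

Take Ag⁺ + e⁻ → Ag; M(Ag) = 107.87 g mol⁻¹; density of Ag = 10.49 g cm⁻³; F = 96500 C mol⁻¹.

16.7 μm

Q = I·t = 0.3420 × 13560 = 4638 C; n(e⁻) = 0.04806 mol.
n(Ag) = n(e⁻)/1 = 0.04806 mol, so m = 0.04806 × 107.87 = 5.184 g.
Volume = m/ρ = 5.184 / 10.49 = 0.4942 cm³.
Thickness = V/A = 0.4942 / 296 = 0.00167 cm = 16.7 μm.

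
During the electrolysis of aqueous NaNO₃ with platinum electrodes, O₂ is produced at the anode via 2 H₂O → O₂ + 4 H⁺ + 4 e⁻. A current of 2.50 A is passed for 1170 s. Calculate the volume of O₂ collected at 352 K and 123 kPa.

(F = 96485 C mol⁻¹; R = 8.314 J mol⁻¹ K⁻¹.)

0.180 L

Q = I·t = 2.500 A × 1170.0 s = 2925 C.
n(e⁻) = Q/F = 2925 / 96485 = 0.03032 mol.
4 electrons are transferred per O₂ molecule, so n(O₂) = 0.03032 / 4 = 0.007579 mol.
V = nRT/P = (0.007579 × 8.314 × 352) / (123 × 10³ Pa) = 1.80 × 10⁻⁴ m³ = 0.180 L.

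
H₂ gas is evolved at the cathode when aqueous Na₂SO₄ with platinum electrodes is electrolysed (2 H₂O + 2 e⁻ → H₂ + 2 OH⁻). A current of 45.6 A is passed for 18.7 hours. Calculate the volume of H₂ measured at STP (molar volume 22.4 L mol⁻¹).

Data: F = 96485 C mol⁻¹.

356 L

Q = I·t = 45.60 A × 67320 s = 3070000 C.
n(e⁻) = Q/F = 3070000 / 96485 = 31.82 mol.
2 electrons are transferred per H₂ molecule, so n(H₂) = 31.82 / 2 = 15.91 mol.
V = n × V_m = 15.91 × 22.4 = 356 L.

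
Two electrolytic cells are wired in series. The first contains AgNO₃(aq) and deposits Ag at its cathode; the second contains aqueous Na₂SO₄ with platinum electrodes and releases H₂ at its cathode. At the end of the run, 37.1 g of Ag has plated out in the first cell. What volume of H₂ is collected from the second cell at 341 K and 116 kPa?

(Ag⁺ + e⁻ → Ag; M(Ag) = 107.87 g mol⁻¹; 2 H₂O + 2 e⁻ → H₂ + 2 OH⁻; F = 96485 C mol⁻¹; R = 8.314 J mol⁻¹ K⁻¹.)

n(Ag) = 37.1 / 107.87 = 0.3439 mol, so n(e⁻) = 1 × 0.3439 = 0.3439 mol.
The cells are in series, so the same 0.3439 mol of electrons passes through the second cell.
2 H₂O + 2 e⁻ → H₂ + 2 OH⁻ — 2 mol e⁻ per mol H₂, so n(H₂) = 0.3439/2 = 0.1720 mol.
V = nRT/P = (0.1720 × 8.314 × 341) / (116 × 10³) = 0.00420 m³ = 4.20 L.

4.20 L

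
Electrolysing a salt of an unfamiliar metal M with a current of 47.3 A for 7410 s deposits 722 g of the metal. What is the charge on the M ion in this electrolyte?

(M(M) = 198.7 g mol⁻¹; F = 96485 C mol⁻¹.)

Q = I·t = 47.30 A × 7410.0 s = 350500 C, so n(e⁻) = 350500/96485 = 3.633 mol.
n(M) deposited = 722 / 198.7 = 3.634 mol.
Electrons per atom = n(e⁻)/n(M) = 3.633 / 3.634 = 1.00 ≈ 1, so the ion is M⁺.

+1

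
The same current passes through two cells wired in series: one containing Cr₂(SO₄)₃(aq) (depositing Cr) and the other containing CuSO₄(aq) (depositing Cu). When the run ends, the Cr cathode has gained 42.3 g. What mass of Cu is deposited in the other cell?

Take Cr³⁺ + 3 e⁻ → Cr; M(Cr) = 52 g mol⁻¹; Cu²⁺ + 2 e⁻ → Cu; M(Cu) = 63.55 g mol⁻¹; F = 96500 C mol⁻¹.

n(Cr) = 42.3 / 52 = 0.8135 mol.
Since Cr³⁺ + 3 e⁻ → Cr, n(e⁻) passed = 3 × 0.8135 = 2.440 mol.
Cells in series carry the same charge, so the same 2.440 mol of electrons passes through cell 2.
Cu²⁺ + 2 e⁻ → Cu, so n(Cu) = 2.440 / 2 = 1.220 mol.
m(Cu) = 1.220 × 63.55 = 77.5 g.

77.5 g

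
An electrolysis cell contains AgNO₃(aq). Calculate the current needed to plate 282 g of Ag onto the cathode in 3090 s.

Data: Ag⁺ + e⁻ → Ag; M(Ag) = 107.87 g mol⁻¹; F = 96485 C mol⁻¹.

n(Ag) = 282 / 107.87 = 2.614 mol.
n(e⁻) = 1 × 2.614 = 2.614 mol.
Q = n(e⁻)·F = 2.614 × 96485 = 252200 C.
I = Q/t = 252200 / 3090.0 s = 81.6 A.

81.6 A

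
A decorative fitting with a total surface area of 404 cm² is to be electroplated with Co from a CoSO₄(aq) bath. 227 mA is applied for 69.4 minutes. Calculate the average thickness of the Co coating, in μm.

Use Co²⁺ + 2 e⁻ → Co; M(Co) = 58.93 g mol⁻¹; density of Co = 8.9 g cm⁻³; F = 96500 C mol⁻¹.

0.803 μm

Q = I·t = 0.2270 × 4164.0 = 945.2 C; n(e⁻) = 0.009795 mol.
n(Co) = n(e⁻)/2 = 0.004898 mol, so m = 0.004898 × 58.93 = 0.2886 g.
Volume = m/ρ = 0.2886 / 8.9 = 0.03243 cm³.
Thickness = V/A = 0.03243 / 404 = 8.03 × 10⁻⁵ cm = 0.803 μm.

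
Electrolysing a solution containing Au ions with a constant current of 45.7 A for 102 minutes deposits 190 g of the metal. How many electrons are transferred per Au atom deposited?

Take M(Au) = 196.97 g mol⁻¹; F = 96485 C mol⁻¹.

Q = I·t = 45.70 A × 6120.0 s = 279700 C, so n(e⁻) = 279700/96485 = 2.899 mol.
n(Au) deposited = 190 / 196.97 = 0.9646 mol.
Electrons per atom = n(e⁻)/n(Au) = 2.899 / 0.9646 = 3.01 ≈ 3, so the ion is Au³⁺.

3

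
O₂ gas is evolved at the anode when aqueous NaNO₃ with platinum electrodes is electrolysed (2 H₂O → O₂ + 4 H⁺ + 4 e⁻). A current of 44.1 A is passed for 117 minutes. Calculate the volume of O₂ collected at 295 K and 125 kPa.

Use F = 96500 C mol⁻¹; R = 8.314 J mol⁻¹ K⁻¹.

15.7 L

Q = I·t = 44.10 A × 7020.0 s = 309600 C.
n(e⁻) = Q/F = 309600 / 96500 = 3.208 mol.
4 electrons are transferred per O₂ molecule, so n(O₂) = 3.208 / 4 = 0.8020 mol.
V = nRT/P = (0.8020 × 8.314 × 295) / (125 × 10³ Pa) = 0.0157 m³ = 15.7 L.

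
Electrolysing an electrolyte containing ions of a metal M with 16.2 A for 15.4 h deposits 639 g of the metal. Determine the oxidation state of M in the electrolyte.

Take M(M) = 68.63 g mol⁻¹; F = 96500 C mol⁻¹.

Q = I·t = 16.20 A × 55440 s = 898100 C, so n(e⁻) = 898100/96500 = 9.307 mol.
n(M) deposited = 639 / 68.63 = 9.311 mol.
Electrons per atom = n(e⁻)/n(M) = 9.307 / 9.311 = 1.00 ≈ 1, so the ion is M⁺.

+1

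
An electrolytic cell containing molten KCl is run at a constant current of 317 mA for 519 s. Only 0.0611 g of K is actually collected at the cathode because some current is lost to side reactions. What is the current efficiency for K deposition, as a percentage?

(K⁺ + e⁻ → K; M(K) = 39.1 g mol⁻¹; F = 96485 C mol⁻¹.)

91.6 %

Q = I·t = 0.3170 × 519.00 = 164.5 C; n(e⁻) = 164.5/96485 = 0.001705 mol.
Theoretical n(K) = n(e⁻)/1 = 0.001705 mol, i.e. m_theo = 0.001705 × 39.1 = 0.06667 g.
Efficiency = m_actual / m_theo = 0.0611 / 0.06667 = 91.6 %.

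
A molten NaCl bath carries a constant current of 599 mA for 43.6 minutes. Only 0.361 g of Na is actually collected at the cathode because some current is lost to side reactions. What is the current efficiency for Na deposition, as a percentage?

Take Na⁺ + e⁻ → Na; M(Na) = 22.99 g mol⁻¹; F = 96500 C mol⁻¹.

Q = I·t = 0.5990 × 2616.0 = 1567 C; n(e⁻) = 1567/96500 = 0.01624 mol.
Theoretical n(Na) = n(e⁻)/1 = 0.01624 mol, i.e. m_theo = 0.01624 × 22.99 = 0.3733 g.
Efficiency = m_actual / m_theo = 0.361 / 0.3733 = 96.7 %.

96.7 %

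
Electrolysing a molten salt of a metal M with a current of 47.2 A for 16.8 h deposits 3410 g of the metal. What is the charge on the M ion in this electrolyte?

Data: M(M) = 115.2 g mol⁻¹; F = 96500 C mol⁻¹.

Q = I·t = 47.20 A × 60480 s = 2855000 C, so n(e⁻) = 2855000/96500 = 29.58 mol.
n(M) deposited = 3410 / 115.2 = 29.60 mol.
Electrons per atom = n(e⁻)/n(M) = 29.58 / 29.60 = 0.999 ≈ 1, so the ion is M⁺.

+1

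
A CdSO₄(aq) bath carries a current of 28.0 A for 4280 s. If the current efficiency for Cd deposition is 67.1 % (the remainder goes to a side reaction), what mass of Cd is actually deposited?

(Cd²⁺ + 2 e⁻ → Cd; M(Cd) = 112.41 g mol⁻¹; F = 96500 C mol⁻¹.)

46.8 g

Q = I·t = 28.00 × 4280.0 = 119800 C.
n(e⁻) = 119800/96500 = 1.242 mol; theoretically n(Cd) = 1.242/2 = 0.6209 mol, m_theo = 69.80 g.
At 67.1 % efficiency, m_actual = 0.671 × 69.80 = 46.8 g.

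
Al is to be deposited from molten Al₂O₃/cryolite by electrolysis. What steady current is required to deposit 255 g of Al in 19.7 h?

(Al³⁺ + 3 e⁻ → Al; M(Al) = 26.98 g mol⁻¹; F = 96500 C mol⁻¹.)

38.6 A

n(Al) = 255 / 26.98 = 9.451 mol.
n(e⁻) = 3 × 9.451 = 28.35 mol.
Q = n(e⁻)·F = 28.35 × 96500 = 2736000 C.
I = Q/t = 2736000 / 70920 s = 38.6 A.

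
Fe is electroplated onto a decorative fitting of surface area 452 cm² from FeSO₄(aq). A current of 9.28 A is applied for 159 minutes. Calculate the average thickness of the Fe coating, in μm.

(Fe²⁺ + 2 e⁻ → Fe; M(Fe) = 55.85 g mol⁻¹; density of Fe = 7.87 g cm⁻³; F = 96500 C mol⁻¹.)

72.0 μm

Q = I·t = 9.280 × 9540.0 = 88530 C; n(e⁻) = 0.9174 mol.
n(Fe) = n(e⁻)/2 = 0.4587 mol, so m = 0.4587 × 55.85 = 25.62 g.
Volume = m/ρ = 25.62 / 7.87 = 3.255 cm³.
Thickness = V/A = 3.255 / 452 = 0.00720 cm = 72.0 μm.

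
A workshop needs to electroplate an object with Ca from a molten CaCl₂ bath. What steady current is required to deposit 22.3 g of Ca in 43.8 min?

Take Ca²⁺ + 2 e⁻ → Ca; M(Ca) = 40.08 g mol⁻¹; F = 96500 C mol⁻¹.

n(Ca) = 22.3 / 40.08 = 0.5564 mol.
n(e⁻) = 2 × 0.5564 = 1.113 mol.
Q = n(e⁻)·F = 1.113 × 96500 = 107400 C.
I = Q/t = 107400 / 2628.0 s = 40.9 A.

40.9 A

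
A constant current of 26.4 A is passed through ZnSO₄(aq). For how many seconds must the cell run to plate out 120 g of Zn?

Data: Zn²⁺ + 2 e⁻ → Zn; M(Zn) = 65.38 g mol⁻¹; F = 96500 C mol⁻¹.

13400 s

n(Zn) = m/M = 120 / 65.38 = 1.835 mol.
Each Zn atom requires 2 electrons, so n(e⁻) = 2 × 1.835 = 3.671 mol.
Q = n(e⁻)·F = 3.671 × 96500 = 354200 C.
t = Q/I = 354200 / 26.40 A = 13420 s.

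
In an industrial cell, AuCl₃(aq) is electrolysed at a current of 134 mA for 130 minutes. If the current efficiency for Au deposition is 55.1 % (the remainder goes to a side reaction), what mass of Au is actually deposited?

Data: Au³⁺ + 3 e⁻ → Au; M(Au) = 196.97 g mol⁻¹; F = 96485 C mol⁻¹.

Q = I·t = 0.1340 × 7800.0 = 1045 C.
n(e⁻) = 1045/96485 = 0.01083 mol; theoretically n(Au) = 0.01083/3 = 0.003611 mol, m_theo = 0.7112 g.
At 55.1 % efficiency, m_actual = 0.551 × 0.7112 = 0.392 g.

0.392 g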